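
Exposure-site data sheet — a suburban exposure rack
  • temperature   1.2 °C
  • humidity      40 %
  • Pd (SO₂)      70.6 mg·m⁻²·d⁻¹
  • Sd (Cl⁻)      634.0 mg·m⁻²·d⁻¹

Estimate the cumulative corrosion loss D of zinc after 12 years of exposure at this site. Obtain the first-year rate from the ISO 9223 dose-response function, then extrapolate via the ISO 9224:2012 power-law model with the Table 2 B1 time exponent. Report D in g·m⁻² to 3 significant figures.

zinc: f(T) = +0.038·(T−10) [T≤10 °C] = -0.3344
  Pd branch = 0.0129·Pd^0.44·e^(0.046·RH+f) = 0.3784 μm/a
  Sd branch = 0.0175·Sd^0.57·e^(0.008·RH+0.085·T) = 1.056 μm/a
  r_corr = 0.3784 + 1.056 = 1.434 μm/a
Long-term exponent b (ISO 9224 Table 2, B1) = 0.813
  D(12) = 1.434 × 12^0.813 = 1.434 × 7.54 = 10.81 μm
  Mass loss = 10.81 μm × 7.14 g/cm³ = 77.2 g·m⁻²

D(12) = 77.2 g·m⁻²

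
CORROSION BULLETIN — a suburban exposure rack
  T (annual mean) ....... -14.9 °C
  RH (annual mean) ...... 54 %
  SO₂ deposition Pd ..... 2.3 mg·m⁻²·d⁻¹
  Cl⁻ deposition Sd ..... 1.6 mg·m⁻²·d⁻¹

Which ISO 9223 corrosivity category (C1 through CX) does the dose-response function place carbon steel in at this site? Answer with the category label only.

C1

carbon steel: temperature factor f = +0.150·(-24.9) = -3.7350
  Pd branch = 1.77·Pd^0.52·e^(0.02·RH+f) = 0.1919 μm/a
  Cl⁻ term: 0.102·1.6^0.62·exp(0.033·54+0.04·-14.9) = 0.4469
  sum: 0.1919 + 0.4469 → r_corr = 0.6388 μm/a
0.639 μm/a falls in (0, 1.3] for carbon steel → category C1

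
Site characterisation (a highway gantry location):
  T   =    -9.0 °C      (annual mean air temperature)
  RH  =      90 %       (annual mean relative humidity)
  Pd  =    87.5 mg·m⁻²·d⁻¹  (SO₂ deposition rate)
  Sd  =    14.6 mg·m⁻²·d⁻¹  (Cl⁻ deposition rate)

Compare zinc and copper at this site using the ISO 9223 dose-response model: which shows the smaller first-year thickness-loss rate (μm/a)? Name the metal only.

copper

zinc: temperature factor f = +0.038·(-19.0) = -0.7220
  sulphur-dioxide contribution → 2.815 μm/a
  chloride contribution → 0.07712 μm/a
  ⇒ r_corr(zinc) = 2.892 μm/a
copper: temperature factor f = +0.126·(-19.0) = -2.3940
  sulphur-dioxide contribution → 0.313 μm/a
  chloride contribution → 0.3473 μm/a
  total first-year rate 0.6603 μm/a
Ordering by μm/a: zinc (2.89) > copper (0.66)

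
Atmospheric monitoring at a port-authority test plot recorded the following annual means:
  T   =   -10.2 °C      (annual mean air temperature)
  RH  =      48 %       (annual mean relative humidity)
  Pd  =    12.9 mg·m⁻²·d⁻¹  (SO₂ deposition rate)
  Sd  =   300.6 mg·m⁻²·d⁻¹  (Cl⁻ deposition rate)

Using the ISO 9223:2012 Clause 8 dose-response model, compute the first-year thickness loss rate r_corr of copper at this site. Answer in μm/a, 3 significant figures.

r_corr = 0.177 μm/a

copper: temperature factor f = +0.126·(-20.2) = -2.5452
  sulphur-dioxide contribution → 0.01373 μm/a
  chloride contribution → 0.1634 μm/a
  ⇒ r_corr(copper) = 0.1771 μm/a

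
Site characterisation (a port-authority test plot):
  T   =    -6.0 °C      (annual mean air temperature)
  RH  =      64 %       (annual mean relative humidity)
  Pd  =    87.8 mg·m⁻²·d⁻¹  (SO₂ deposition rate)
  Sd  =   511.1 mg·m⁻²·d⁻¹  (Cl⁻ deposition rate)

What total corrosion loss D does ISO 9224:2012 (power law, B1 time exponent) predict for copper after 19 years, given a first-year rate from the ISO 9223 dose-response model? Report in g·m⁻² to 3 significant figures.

D(19) = 32.6 g·m⁻²

copper: f(T) = +0.126·(T−10) [T≤10 °C] = -2.0160
  SO₂ term: 0.0053·87.8^0.26·exp(0.059·64-2.0160) = 0.09861
  Cl⁻ term: 0.01025·511.1^0.27·exp(0.036·64+0.049·-6.0) = 0.4121
  sum: 0.09861 + 0.4121 → r_corr = 0.5107 μm/a
ISO 9224: D(t) = r_corr · t^b with b = 0.667 (copper, B1)
  D(19) = 0.5107 × 19^0.667 = 0.5107 × 7.127 = 3.64 μm
  Mass loss = 3.64 μm × 8.96 g/cm³ = 32.61 g·m⁻²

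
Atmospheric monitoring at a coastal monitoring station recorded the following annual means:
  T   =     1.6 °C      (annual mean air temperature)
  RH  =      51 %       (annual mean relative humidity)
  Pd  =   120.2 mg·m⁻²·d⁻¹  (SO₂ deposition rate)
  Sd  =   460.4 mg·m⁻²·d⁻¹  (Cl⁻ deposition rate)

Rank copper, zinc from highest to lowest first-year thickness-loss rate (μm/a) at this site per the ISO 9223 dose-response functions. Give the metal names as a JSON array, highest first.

copper: f(T) = +0.126·(T−10) [T≤10 °C] = -1.0584
  Pd branch = 0.0053·Pd^0.26·e^(0.059·RH+f) = 0.1295 μm/a
  Cl⁻ term: 0.01025·460.4^0.27·exp(0.036·51+0.049·1.6) = 0.3641
  r_corr = 0.1295 + 0.3641 = 0.4935 μm/a
zinc: T≤10 °C ⇒ hinge +0.038·(1.6−10) = -0.3192
  Pd branch = 0.0129·Pd^0.44·e^(0.046·RH+f) = 0.8053 μm/a
  Sd branch = 0.0175·Sd^0.57·e^(0.008·RH+0.085·T) = 0.9938 μm/a
  sum: 0.8053 + 0.9938 → r_corr = 1.799 μm/a
Ordering by μm/a: zinc (1.8) > copper (0.494)

["zinc", "copper"]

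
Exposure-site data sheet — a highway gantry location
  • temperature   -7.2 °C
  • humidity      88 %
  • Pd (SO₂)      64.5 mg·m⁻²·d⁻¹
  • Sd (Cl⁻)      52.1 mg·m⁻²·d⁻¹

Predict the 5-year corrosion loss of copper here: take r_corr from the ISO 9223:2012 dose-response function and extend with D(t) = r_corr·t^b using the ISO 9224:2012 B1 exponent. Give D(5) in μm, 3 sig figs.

D(5) = 2.40 μm

copper: temperature factor f = +0.126·(-17.2) = -2.1672
  SO₂ term: 0.0053·64.5^0.26·exp(0.059·88-2.1672) = 0.3224
  Cl⁻ term: 0.01025·52.1^0.27·exp(0.036·88+0.049·-7.2) = 0.4976
  r_corr = 0.3224 + 0.4976 = 0.82 μm/a
Long-term exponent b (ISO 9224 Table 2, B1) = 0.667
  D(5) = 0.82 × 5^0.667 = 0.82 × 2.926 = 2.399 μm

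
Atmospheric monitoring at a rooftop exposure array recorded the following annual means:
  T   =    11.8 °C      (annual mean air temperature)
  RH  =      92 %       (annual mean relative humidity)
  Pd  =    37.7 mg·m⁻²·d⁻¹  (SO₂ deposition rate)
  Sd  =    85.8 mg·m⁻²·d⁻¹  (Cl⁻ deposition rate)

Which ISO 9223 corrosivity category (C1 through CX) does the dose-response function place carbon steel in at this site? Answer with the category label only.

carbon steel: T>10 °C ⇒ hinge -0.054·(11.8−10) = -0.0972
  sulphur-dioxide contribution → 66.77 μm/a
  chloride contribution → 53.81 μm/a
  total first-year rate 120.6 μm/a
ISO 9223 Table 2 (carbon steel): 80 < 121 ≤ 200 μm/a ⇒ C5

C5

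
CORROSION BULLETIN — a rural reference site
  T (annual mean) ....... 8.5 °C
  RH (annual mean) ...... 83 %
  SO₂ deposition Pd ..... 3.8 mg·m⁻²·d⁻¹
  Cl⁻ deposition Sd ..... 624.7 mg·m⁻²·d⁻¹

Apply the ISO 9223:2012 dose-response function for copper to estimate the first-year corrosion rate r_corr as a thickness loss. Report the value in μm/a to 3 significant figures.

r_corr = 2.59 μm/a

copper: T≤10 °C ⇒ hinge +0.126·(8.5−10) = -0.1890
  sulphur-dioxide contribution → 0.8311 μm/a
  chloride contribution → 1.754 μm/a
  ⇒ r_corr(copper) = 2.585 μm/a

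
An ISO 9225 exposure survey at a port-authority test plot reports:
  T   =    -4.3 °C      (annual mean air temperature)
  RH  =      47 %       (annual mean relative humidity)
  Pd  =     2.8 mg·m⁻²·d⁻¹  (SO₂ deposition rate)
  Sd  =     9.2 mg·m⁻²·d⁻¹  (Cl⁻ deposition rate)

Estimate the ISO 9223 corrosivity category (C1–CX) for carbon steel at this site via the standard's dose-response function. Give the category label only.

carbon steel: f(T) = +0.150·(T−10) [T≤10 °C] = -2.1450
  sulphur-dioxide contribution → 0.9061 μm/a
  chloride contribution → 1.603 μm/a
  ⇒ r_corr(carbon steel) = 2.509 μm/a
ISO 9223 Table 2 (carbon steel): 1.3 < 2.51 ≤ 25 μm/a ⇒ C2

C2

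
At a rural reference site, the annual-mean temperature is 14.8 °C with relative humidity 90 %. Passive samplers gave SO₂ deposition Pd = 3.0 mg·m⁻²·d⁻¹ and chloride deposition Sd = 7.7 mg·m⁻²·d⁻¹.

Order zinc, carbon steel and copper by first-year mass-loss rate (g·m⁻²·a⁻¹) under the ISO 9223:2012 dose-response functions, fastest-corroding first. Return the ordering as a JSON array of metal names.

zinc: temperature factor f = -0.071·(4.8) = -0.3408
  SO₂ term: 0.0129·3.0^0.44·exp(0.046·90-0.3408) = 0.9343
  Sd branch = 0.0175·Sd^0.57·e^(0.008·RH+0.085·T) = 0.4049 μm/a
  sum: 0.9343 + 0.4049 → r_corr = 1.339 μm/a
  mass loss = 1.339 μm/a × 7.14 g/cm³ = 9.562 g·m⁻²·a⁻¹
carbon steel: f(T) = -0.054·(T−10) [T>10 °C] = -0.2592
  Pd branch = 1.77·Pd^0.52·e^(0.02·RH+f) = 14.63 μm/a
  Sd branch = 0.102·Sd^0.62·e^(0.033·RH+0.04·T) = 12.74 μm/a
  sum: 14.63 + 12.74 → r_corr = 27.37 μm/a
  mass loss = 27.37 μm/a × 7.85 g/cm³ = 214.9 g·m⁻²·a⁻¹
copper: temperature factor f = -0.080·(4.8) = -0.3840
  Pd branch = 0.0053·Pd^0.26·e^(0.059·RH+f) = 0.972 μm/a
  Sd branch = 0.01025·Sd^0.27·e^(0.036·RH+0.049·T) = 0.9379 μm/a
  sum: 0.972 + 0.9379 → r_corr = 1.91 μm/a
  mass loss = 1.91 μm/a × 8.96 g/cm³ = 17.11 g·m⁻²·a⁻¹
Ordering by g·m⁻²·a⁻¹: carbon steel (215) > copper (17.1) > zinc (9.56)

["carbon steel", "copper", "zinc"]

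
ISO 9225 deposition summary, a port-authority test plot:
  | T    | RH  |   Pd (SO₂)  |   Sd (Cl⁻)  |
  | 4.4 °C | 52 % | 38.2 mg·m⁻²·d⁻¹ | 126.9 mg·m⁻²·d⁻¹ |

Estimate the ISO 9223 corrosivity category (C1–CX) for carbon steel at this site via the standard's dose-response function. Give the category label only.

carbon steel: f(T) = +0.150·(T−10) [T≤10 °C] = -0.8400
  Pd branch = 1.77·Pd^0.52·e^(0.02·RH+f) = 14.37 μm/a
  Sd branch = 0.102·Sd^0.62·e^(0.033·RH+0.04·T) = 13.63 μm/a
  sum: 14.37 + 13.63 → r_corr = 28 μm/a
Category bounds: 25…50 μm/a bracket r_corr ⇒ C3

C3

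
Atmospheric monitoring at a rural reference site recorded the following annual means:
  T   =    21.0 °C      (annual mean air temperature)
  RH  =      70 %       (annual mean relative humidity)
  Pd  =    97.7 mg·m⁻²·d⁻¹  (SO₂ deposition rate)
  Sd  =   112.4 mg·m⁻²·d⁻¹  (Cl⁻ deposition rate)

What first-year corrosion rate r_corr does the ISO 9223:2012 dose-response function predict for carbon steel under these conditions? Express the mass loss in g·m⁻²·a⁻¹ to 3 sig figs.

r_corr = 686 g·m⁻²·a⁻¹

carbon steel: temperature factor f = -0.054·(11.0) = -0.5940
  sulphur-dioxide contribution → 42.93 μm/a
  chloride contribution → 44.47 μm/a
  total first-year rate 87.4 μm/a
Convert to mass loss: 87.4 μm/a × 7.85 g/cm³ = 686.1 g·m⁻²·a⁻¹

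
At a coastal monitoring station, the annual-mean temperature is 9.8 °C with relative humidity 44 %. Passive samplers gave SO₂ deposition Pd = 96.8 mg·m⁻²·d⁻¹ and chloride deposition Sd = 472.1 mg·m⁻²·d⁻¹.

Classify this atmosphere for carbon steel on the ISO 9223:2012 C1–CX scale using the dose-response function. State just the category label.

C4

carbon steel: T≤10 °C ⇒ hinge +0.150·(9.8−10) = -0.0300
  Pd branch = 1.77·Pd^0.52·e^(0.02·RH+f) = 44.65 μm/a
  Cl⁻ term: 0.102·472.1^0.62·exp(0.033·44+0.04·9.8) = 29.33
  r_corr = 44.65 + 29.33 = 73.98 μm/a
Category bounds: 50…80 μm/a bracket r_corr ⇒ C4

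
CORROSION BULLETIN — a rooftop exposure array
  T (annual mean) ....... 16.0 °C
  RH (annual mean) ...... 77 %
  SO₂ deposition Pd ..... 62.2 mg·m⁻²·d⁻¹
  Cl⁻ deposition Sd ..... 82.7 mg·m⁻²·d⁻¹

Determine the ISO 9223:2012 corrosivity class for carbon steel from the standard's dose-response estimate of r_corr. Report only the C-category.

carbon steel: T>10 °C ⇒ hinge -0.054·(16.0−10) = -0.3240
  Pd branch = 1.77·Pd^0.52·e^(0.02·RH+f) = 51.15 μm/a
  Sd branch = 0.102·Sd^0.62·e^(0.033·RH+0.04·T) = 37.93 μm/a
  r_corr = 51.15 + 37.93 = 89.08 μm/a
89.1 μm/a falls in (80, 200] for carbon steel → category C5

C5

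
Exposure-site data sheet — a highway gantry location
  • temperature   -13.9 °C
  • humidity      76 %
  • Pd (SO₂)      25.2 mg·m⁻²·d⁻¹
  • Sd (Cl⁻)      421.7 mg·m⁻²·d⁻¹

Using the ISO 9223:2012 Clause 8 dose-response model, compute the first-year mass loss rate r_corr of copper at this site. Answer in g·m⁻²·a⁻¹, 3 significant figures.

r_corr = 4.15 g·m⁻²·a⁻¹

copper: T≤10 °C ⇒ hinge +0.126·(-13.9−10) = -3.0114
  SO₂ term: 0.0053·25.2^0.26·exp(0.059·76-3.0114) = 0.05348
  Sd branch = 0.01025·Sd^0.27·e^(0.036·RH+0.049·T) = 0.4092 μm/a
  r_corr = 0.05348 + 0.4092 = 0.4627 μm/a
Convert to mass loss: 0.4627 μm/a × 8.96 g/cm³ = 4.145 g·m⁻²·a⁻¹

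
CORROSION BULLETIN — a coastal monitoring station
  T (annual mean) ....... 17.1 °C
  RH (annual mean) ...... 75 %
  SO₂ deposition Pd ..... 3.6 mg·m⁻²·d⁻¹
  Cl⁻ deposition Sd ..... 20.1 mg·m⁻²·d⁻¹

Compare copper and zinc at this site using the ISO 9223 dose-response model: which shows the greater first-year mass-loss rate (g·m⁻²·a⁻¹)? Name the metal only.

copper

copper: T>10 °C ⇒ hinge -0.080·(17.1−10) = -0.5680
  SO₂ term: 0.0053·3.6^0.26·exp(0.059·75-0.5680) = 0.3499
  Cl⁻ term: 0.01025·20.1^0.27·exp(0.036·75+0.049·17.1) = 0.7926
  sum: 0.3499 + 0.7926 → r_corr = 1.143 μm/a
  mass loss = 1.143 μm/a × 8.96 g/cm³ = 10.24 g·m⁻²·a⁻¹
zinc: T>10 °C ⇒ hinge -0.071·(17.1−10) = -0.5041
  Pd branch = 0.0129·Pd^0.44·e^(0.046·RH+f) = 0.4313 μm/a
  Sd branch = 0.0175·Sd^0.57·e^(0.008·RH+0.085·T) = 0.7545 μm/a
  sum: 0.4313 + 0.7545 → r_corr = 1.186 μm/a
  mass loss = 1.186 μm/a × 7.14 g/cm³ = 8.467 g·m⁻²·a⁻¹
Ordering by g·m⁻²·a⁻¹: copper (10.2) > zinc (8.47)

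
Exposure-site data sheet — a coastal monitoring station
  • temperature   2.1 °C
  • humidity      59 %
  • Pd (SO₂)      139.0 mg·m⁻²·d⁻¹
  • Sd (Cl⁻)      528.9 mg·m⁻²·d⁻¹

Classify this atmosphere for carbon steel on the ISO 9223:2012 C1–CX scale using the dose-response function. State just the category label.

carbon steel: temperature factor f = +0.150·(-7.9) = -1.1850
  SO₂ term: 1.77·139.0^0.52·exp(0.02·59-1.1850) = 22.92
  Sd branch = 0.102·Sd^0.62·e^(0.033·RH+0.04·T) = 37.94 μm/a
  r_corr = 22.92 + 37.94 = 60.86 μm/a
ISO 9223 Table 2 (carbon steel): 50 < 60.9 ≤ 80 μm/a ⇒ C4

C4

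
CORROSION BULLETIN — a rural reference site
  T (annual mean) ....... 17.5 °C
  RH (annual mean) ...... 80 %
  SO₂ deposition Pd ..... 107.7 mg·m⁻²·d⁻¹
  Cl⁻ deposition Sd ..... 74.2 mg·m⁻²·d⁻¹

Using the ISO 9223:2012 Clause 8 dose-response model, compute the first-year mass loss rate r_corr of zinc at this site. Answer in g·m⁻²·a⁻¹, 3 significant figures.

zinc: T>10 °C ⇒ hinge -0.071·(17.5−10) = -0.5325
  sulphur-dioxide contribution → 2.353 μm/a
  chloride contribution → 1.711 μm/a
  total first-year rate 4.064 μm/a
Convert to mass loss: 4.064 μm/a × 7.14 g/cm³ = 29.02 g·m⁻²·a⁻¹

r_corr = 29.0 g·m⁻²·a⁻¹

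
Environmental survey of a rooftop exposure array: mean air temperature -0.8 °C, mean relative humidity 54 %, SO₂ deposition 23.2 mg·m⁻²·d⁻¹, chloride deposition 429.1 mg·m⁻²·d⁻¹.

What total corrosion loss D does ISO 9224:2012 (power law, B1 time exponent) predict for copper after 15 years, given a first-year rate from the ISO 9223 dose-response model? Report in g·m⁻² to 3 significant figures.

D(15) = 23.4 g·m⁻²

copper: T≤10 °C ⇒ hinge +0.126·(-0.8−10) = -1.3608
  SO₂ term: 0.0053·23.2^0.26·exp(0.059·54-1.3608) = 0.07447
  Sd branch = 0.01025·Sd^0.27·e^(0.036·RH+0.049·T) = 0.3538 μm/a
  sum: 0.07447 + 0.3538 → r_corr = 0.4283 μm/a
ISO 9224: D(t) = r_corr · t^b with b = 0.667 (copper, B1)
  D(15) = 0.4283 × 15^0.667 = 0.4283 × 6.088 = 2.607 μm
  Mass loss = 2.607 μm × 8.96 g/cm³ = 23.36 g·m⁻²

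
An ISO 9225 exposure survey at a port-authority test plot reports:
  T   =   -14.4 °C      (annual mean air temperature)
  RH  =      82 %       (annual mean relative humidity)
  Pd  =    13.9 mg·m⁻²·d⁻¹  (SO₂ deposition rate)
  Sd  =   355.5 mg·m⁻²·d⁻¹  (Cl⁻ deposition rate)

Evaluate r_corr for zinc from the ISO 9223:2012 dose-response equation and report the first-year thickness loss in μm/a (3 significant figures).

zinc: f(T) = +0.038·(T−10) [T≤10 °C] = -0.9272
  Pd branch = 0.0129·Pd^0.44·e^(0.046·RH+f) = 0.7063 μm/a
  Sd branch = 0.0175·Sd^0.57·e^(0.008·RH+0.085·T) = 0.2821 μm/a
  sum: 0.7063 + 0.2821 → r_corr = 0.9884 μm/a

r_corr = 0.988 μm/a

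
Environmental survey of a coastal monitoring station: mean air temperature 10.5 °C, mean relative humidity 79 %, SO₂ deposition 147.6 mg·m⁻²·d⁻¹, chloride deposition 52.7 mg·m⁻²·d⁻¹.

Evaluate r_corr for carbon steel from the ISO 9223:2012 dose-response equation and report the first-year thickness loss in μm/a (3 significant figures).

r_corr = 137 μm/a

carbon steel: temperature factor f = -0.054·(0.5) = -0.0270
  Pd branch = 1.77·Pd^0.52·e^(0.02·RH+f) = 112.3 μm/a
  Cl⁻ term: 0.102·52.7^0.62·exp(0.033·79+0.04·10.5) = 24.59
  r_corr = 112.3 + 24.59 = 136.9 μm/a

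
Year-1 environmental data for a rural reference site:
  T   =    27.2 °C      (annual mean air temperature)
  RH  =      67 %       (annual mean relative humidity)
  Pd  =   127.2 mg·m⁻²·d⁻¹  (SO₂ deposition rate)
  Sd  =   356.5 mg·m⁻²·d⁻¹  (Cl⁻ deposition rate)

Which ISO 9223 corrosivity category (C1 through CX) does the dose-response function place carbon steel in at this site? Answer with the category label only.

carbon steel: f(T) = -0.054·(T−10) [T>10 °C] = -0.9288
  sulphur-dioxide contribution → 33.18 μm/a
  chloride contribution → 105.6 μm/a
  ⇒ r_corr(carbon steel) = 138.8 μm/a
Category bounds: 80…200 μm/a bracket r_corr ⇒ C5

C5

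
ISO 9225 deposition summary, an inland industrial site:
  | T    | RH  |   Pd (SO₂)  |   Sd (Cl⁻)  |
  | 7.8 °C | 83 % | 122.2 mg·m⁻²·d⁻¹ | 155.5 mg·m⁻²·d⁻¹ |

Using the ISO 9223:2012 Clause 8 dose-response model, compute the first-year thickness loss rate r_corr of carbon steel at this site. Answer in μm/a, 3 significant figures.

carbon steel: temperature factor f = +0.150·(-2.2) = -0.3300
  Pd branch = 1.77·Pd^0.52·e^(0.02·RH+f) = 81.44 μm/a
  Cl⁻ term: 0.102·155.5^0.62·exp(0.033·83+0.04·7.8) = 49.26
  r_corr = 81.44 + 49.26 = 130.7 μm/a

r_corr = 131 μm/a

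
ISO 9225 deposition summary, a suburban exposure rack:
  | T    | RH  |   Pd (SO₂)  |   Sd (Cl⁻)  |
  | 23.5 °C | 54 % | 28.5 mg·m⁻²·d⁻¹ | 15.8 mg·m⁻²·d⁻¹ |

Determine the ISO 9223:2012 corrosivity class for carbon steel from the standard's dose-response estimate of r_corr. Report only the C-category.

carbon steel: f(T) = -0.054·(T−10) [T>10 °C] = -0.7290
  sulphur-dioxide contribution → 14.35 μm/a
  chloride contribution → 8.588 μm/a
  ⇒ r_corr(carbon steel) = 22.94 μm/a
ISO 9223 Table 2 (carbon steel): 1.3 < 22.9 ≤ 25 μm/a ⇒ C2

C2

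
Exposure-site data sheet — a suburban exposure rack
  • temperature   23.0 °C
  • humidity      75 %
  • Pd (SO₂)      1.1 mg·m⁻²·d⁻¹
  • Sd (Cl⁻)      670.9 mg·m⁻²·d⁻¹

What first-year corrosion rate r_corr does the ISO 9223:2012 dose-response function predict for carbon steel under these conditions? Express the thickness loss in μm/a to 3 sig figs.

carbon steel: T>10 °C ⇒ hinge -0.054·(23.0−10) = -0.7020
  Pd branch = 1.77·Pd^0.52·e^(0.02·RH+f) = 4.131 μm/a
  Cl⁻ term: 0.102·670.9^0.62·exp(0.033·75+0.04·23.0) = 172
  r_corr = 4.131 + 172 = 176.1 μm/a

r_corr = 176 μm/a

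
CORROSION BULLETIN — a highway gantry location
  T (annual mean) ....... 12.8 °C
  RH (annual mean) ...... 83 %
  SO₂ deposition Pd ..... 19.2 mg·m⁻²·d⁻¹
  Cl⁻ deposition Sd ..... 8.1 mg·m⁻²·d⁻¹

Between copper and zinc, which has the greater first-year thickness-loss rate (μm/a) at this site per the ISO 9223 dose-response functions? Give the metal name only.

copper: temperature factor f = -0.080·(2.8) = -0.2240
  sulphur-dioxide contribution → 1.223 μm/a
  chloride contribution → 0.67 μm/a
  ⇒ r_corr(copper) = 1.893 μm/a
zinc: f(T) = -0.071·(T−10) [T>10 °C] = -0.1988
  sulphur-dioxide contribution → 1.766 μm/a
  chloride contribution → 0.3325 μm/a
  ⇒ r_corr(zinc) = 2.099 μm/a
Ordering by μm/a: zinc (2.1) > copper (1.89)

zinc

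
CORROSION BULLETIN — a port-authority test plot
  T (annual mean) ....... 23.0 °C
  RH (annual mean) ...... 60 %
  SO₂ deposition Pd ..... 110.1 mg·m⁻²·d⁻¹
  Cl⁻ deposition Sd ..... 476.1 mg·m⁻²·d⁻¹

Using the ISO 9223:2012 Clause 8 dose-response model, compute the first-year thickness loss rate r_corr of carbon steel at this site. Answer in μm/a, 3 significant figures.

carbon steel: T>10 °C ⇒ hinge -0.054·(23.0−10) = -0.7020
  SO₂ term: 1.77·110.1^0.52·exp(0.02·60-0.7020) = 33.57
  Cl⁻ term: 0.102·476.1^0.62·exp(0.033·60+0.04·23.0) = 84.77
  sum: 33.57 + 84.77 → r_corr = 118.3 μm/a

r_corr = 118 μm/a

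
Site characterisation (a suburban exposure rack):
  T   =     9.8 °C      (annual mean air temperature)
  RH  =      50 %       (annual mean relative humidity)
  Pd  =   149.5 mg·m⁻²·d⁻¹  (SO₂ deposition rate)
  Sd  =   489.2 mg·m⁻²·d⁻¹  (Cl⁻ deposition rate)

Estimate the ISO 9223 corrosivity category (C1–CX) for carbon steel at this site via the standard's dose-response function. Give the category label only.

carbon steel: temperature factor f = +0.150·(-0.2) = -0.0300
  SO₂ term: 1.77·149.5^0.52·exp(0.02·50-0.0300) = 63.1
  Sd branch = 0.102·Sd^0.62·e^(0.033·RH+0.04·T) = 36.55 μm/a
  r_corr = 63.1 + 36.55 = 99.66 μm/a
ISO 9223 Table 2 (carbon steel): 80 < 99.7 ≤ 200 μm/a ⇒ C5

C5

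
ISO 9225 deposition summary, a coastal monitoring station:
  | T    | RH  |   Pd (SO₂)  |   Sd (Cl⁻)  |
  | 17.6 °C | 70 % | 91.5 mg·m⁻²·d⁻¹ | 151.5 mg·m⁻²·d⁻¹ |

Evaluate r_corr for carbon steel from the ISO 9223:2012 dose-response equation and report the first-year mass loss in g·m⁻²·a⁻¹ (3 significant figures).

carbon steel: temperature factor f = -0.054·(7.6) = -0.4104
  Pd branch = 1.77·Pd^0.52·e^(0.02·RH+f) = 49.85 μm/a
  Cl⁻ term: 0.102·151.5^0.62·exp(0.033·70+0.04·17.6) = 46.71
  r_corr = 49.85 + 46.71 = 96.56 μm/a
Convert to mass loss: 96.56 μm/a × 7.85 g/cm³ = 758 g·m⁻²·a⁻¹

r_corr = 758 g·m⁻²·a⁻¹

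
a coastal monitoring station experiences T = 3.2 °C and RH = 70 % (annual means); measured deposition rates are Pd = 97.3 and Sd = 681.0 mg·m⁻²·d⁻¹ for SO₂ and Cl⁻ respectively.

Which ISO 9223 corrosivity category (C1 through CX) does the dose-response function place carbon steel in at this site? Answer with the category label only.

C5

carbon steel: temperature factor f = +0.150·(-6.8) = -1.0200
  Pd branch = 1.77·Pd^0.52·e^(0.02·RH+f) = 27.98 μm/a
  Sd branch = 0.102·Sd^0.62·e^(0.033·RH+0.04·T) = 66.67 μm/a
  sum: 27.98 + 66.67 → r_corr = 94.65 μm/a
94.7 μm/a falls in (80, 200] for carbon steel → category C5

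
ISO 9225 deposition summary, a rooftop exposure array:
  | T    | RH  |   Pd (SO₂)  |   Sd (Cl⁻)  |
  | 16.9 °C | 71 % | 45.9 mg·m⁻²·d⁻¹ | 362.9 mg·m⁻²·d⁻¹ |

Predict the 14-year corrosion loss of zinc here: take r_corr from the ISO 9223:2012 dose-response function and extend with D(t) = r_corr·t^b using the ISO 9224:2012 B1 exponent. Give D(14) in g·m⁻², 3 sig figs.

D(14) = 296 g·m⁻²

zinc: f(T) = -0.071·(T−10) [T>10 °C] = -0.4899
  SO₂ term: 0.0129·45.9^0.44·exp(0.046·71-0.4899) = 1.115
  Cl⁻ term: 0.0175·362.9^0.57·exp(0.008·71+0.085·16.9) = 3.738
  sum: 1.115 + 3.738 → r_corr = 4.854 μm/a
Power-law: D(14) = r_corr · 14^0.813
  D(14) = 4.854 × 14^0.813 = 4.854 × 8.547 = 41.48 μm
  Mass loss = 41.48 μm × 7.14 g/cm³ = 296.2 g·m⁻²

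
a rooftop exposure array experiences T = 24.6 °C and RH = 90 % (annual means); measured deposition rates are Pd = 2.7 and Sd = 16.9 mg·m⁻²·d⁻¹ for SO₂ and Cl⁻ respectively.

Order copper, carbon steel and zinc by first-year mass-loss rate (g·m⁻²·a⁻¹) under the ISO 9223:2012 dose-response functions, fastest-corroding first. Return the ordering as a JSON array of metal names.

["carbon steel", "copper", "zinc"]

copper: temperature factor f = -0.080·(14.6) = -1.1680
  Pd branch = 0.0053·Pd^0.26·e^(0.059·RH+f) = 0.4318 μm/a
  Sd branch = 0.01025·Sd^0.27·e^(0.036·RH+0.049·T) = 1.874 μm/a
  sum: 0.4318 + 1.874 → r_corr = 2.306 μm/a
  mass loss = 2.306 μm/a × 8.96 g/cm³ = 20.66 g·m⁻²·a⁻¹
carbon steel: temperature factor f = -0.054·(14.6) = -0.7884
  SO₂ term: 1.77·2.7^0.52·exp(0.02·90-0.7884) = 8.159
  Cl⁻ term: 0.102·16.9^0.62·exp(0.033·90+0.04·24.6) = 30.7
  sum: 8.159 + 30.7 → r_corr = 38.86 μm/a
  mass loss = 38.86 μm/a × 7.85 g/cm³ = 305 g·m⁻²·a⁻¹
zinc: T>10 °C ⇒ hinge -0.071·(24.6−10) = -1.0366
  SO₂ term: 0.0129·2.7^0.44·exp(0.046·90-1.0366) = 0.4448
  Cl⁻ term: 0.0175·16.9^0.57·exp(0.008·90+0.085·24.6) = 1.458
  sum: 0.4448 + 1.458 → r_corr = 1.903 μm/a
  mass loss = 1.903 μm/a × 7.14 g/cm³ = 13.59 g·m⁻²·a⁻¹
Ordering by g·m⁻²·a⁻¹: carbon steel (305) > copper (20.7) > zinc (13.6)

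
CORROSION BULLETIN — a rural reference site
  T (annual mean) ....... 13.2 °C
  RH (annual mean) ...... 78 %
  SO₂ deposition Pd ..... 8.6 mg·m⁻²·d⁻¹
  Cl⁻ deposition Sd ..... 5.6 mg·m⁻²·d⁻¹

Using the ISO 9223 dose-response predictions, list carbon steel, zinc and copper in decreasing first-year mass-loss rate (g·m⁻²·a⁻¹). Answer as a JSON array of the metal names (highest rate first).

carbon steel: f(T) = -0.054·(T−10) [T>10 °C] = -0.1728
  SO₂ term: 1.77·8.6^0.52·exp(0.02·78-0.1728) = 21.7
  Sd branch = 0.102·Sd^0.62·e^(0.033·RH+0.04·T) = 6.602 μm/a
  sum: 21.7 + 6.602 → r_corr = 28.3 μm/a
  mass loss = 28.3 μm/a × 7.85 g/cm³ = 222.1 g·m⁻²·a⁻¹
zinc: temperature factor f = -0.071·(3.2) = -0.2272
  Pd branch = 0.0129·Pd^0.44·e^(0.046·RH+f) = 0.958 μm/a
  Sd branch = 0.0175·Sd^0.57·e^(0.008·RH+0.085·T) = 0.2678 μm/a
  r_corr = 0.958 + 0.2678 = 1.226 μm/a
  mass loss = 1.226 μm/a × 7.14 g/cm³ = 8.752 g·m⁻²·a⁻¹
copper: f(T) = -0.080·(T−10) [T>10 °C] = -0.2560
  Pd branch = 0.0053·Pd^0.26·e^(0.059·RH+f) = 0.7156 μm/a
  Sd branch = 0.01025·Sd^0.27·e^(0.036·RH+0.049·T) = 0.5166 μm/a
  r_corr = 0.7156 + 0.5166 = 1.232 μm/a
  mass loss = 1.232 μm/a × 8.96 g/cm³ = 11.04 g·m⁻²·a⁻¹
Ordering by g·m⁻²·a⁻¹: carbon steel (222) > copper (11) > zinc (8.75)

["carbon steel", "copper", "zinc"]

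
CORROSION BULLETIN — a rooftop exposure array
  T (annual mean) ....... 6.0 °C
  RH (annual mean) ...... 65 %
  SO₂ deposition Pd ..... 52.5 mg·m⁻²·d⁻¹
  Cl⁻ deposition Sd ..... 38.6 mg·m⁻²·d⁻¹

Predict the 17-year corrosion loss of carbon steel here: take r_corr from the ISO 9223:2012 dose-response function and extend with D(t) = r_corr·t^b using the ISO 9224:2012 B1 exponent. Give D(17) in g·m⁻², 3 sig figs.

carbon steel: temperature factor f = +0.150·(-4.0) = -0.6000
  Pd branch = 1.77·Pd^0.52·e^(0.02·RH+f) = 27.96 μm/a
  Sd branch = 0.102·Sd^0.62·e^(0.033·RH+0.04·T) = 10.67 μm/a
  sum: 27.96 + 10.67 → r_corr = 38.62 μm/a
Power-law: D(17) = r_corr · 17^0.523
  D(17) = 38.62 × 17^0.523 = 38.62 × 4.401 = 170 μm
  Mass loss = 170 μm × 7.85 g/cm³ = 1334 g·m⁻²

D(17) = 1.33e+03 g·m⁻²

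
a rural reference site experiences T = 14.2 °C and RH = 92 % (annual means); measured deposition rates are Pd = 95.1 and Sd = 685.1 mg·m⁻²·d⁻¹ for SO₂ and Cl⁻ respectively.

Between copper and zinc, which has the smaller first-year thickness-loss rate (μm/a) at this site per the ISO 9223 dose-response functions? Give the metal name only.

copper: temperature factor f = -0.080·(4.2) = -0.3360
  Pd branch = 0.0053·Pd^0.26·e^(0.059·RH+f) = 2.819 μm/a
  Sd branch = 0.01025·Sd^0.27·e^(0.036·RH+0.049·T) = 3.288 μm/a
  r_corr = 2.819 + 3.288 = 6.107 μm/a
zinc: f(T) = -0.071·(T−10) [T>10 °C] = -0.2982
  SO₂ term: 0.0129·95.1^0.44·exp(0.046·92-0.2982) = 4.891
  Sd branch = 0.0175·Sd^0.57·e^(0.008·RH+0.085·T) = 5.05 μm/a
  sum: 4.891 + 5.05 → r_corr = 9.941 μm/a
Ordering by μm/a: zinc (9.94) > copper (6.11)

copper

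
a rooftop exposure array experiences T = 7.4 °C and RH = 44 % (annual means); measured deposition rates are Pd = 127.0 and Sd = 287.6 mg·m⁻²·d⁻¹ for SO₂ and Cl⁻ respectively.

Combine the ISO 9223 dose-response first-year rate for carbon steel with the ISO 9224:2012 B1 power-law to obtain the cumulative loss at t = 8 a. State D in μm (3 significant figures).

carbon steel: T≤10 °C ⇒ hinge +0.150·(7.4−10) = -0.3900
  sulphur-dioxide contribution → 35.87 μm/a
  chloride contribution → 19.6 μm/a
  total first-year rate 55.47 μm/a
ISO 9224: D(t) = r_corr · t^b with b = 0.523 (carbon steel, B1)
  D(8) = 55.47 × 8^0.523 = 55.47 × 2.967 = 164.6 μm

D(8) = 165 μm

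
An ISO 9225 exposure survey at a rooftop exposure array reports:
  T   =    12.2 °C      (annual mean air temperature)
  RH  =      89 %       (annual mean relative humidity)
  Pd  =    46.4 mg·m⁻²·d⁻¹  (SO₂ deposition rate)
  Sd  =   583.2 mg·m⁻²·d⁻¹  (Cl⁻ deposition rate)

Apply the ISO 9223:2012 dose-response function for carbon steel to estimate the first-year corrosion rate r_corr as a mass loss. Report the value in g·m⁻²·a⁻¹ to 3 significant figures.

carbon steel: f(T) = -0.054·(T−10) [T>10 °C] = -0.1188
  SO₂ term: 1.77·46.4^0.52·exp(0.02·89-0.1188) = 68.55
  Cl⁻ term: 0.102·583.2^0.62·exp(0.033·89+0.04·12.2) = 162.5
  sum: 68.55 + 162.5 → r_corr = 231.1 μm/a
Convert to mass loss: 231.1 μm/a × 7.85 g/cm³ = 1814 g·m⁻²·a⁻¹

r_corr = 1.81e+03 g·m⁻²·a⁻¹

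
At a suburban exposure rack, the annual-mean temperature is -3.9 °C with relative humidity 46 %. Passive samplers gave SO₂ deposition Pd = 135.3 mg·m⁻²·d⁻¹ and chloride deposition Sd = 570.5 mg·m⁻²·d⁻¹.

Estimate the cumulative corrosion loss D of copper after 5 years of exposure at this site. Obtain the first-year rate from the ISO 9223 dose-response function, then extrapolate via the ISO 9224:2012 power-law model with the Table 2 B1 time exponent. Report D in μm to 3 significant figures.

D(5) = 0.865 μm

copper: temperature factor f = +0.126·(-13.9) = -1.7514
  SO₂ term: 0.0053·135.3^0.26·exp(0.059·46-1.7514) = 0.04971
  Cl⁻ term: 0.01025·570.5^0.27·exp(0.036·46+0.049·-3.9) = 0.2461
  r_corr = 0.04971 + 0.2461 = 0.2958 μm/a
Power-law: D(5) = r_corr · 5^0.667
  D(5) = 0.2958 × 5^0.667 = 0.2958 × 2.926 = 0.8654 μm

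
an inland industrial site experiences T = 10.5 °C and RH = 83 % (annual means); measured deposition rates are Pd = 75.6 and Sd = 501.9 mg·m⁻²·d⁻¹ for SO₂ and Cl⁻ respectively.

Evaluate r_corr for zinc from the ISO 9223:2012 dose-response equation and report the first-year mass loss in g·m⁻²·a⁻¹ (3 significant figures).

zinc: temperature factor f = -0.071·(0.5) = -0.0355
  sulphur-dioxide contribution → 3.801 μm/a
  chloride contribution → 2.873 μm/a
  total first-year rate 6.674 μm/a
Convert to mass loss: 6.674 μm/a × 7.14 g/cm³ = 47.65 g·m⁻²·a⁻¹

r_corr = 47.7 g·m⁻²·a⁻¹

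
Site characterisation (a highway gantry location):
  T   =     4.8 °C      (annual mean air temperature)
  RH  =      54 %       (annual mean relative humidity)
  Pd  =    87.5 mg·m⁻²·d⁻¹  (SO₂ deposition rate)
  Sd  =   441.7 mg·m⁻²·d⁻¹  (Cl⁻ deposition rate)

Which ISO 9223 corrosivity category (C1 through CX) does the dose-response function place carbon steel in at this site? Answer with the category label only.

C4

carbon steel: T≤10 °C ⇒ hinge +0.150·(4.8−10) = -0.7800
  sulphur-dioxide contribution → 24.44 μm/a
  chloride contribution → 32.05 μm/a
  ⇒ r_corr(carbon steel) = 56.49 μm/a
Category bounds: 50…80 μm/a bracket r_corr ⇒ C4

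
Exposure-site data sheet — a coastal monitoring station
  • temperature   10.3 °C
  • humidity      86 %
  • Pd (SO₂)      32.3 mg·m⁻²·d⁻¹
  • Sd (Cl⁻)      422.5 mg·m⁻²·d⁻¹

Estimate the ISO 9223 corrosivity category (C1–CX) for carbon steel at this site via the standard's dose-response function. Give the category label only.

C5

carbon steel: f(T) = -0.054·(T−10) [T>10 °C] = -0.0162
  SO₂ term: 1.77·32.3^0.52·exp(0.02·86-0.0162) = 59.25
  Sd branch = 0.102·Sd^0.62·e^(0.033·RH+0.04·T) = 111.7 μm/a
  sum: 59.25 + 111.7 → r_corr = 171 μm/a
171 μm/a falls in (80, 200] for carbon steel → category C5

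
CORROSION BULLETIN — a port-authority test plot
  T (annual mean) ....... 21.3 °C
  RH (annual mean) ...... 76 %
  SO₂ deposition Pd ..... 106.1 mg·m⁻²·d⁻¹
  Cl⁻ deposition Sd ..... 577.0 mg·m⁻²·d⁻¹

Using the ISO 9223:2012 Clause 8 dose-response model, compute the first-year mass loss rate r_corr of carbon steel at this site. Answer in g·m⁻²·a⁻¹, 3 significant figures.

carbon steel: T>10 °C ⇒ hinge -0.054·(21.3−10) = -0.6102
  Pd branch = 1.77·Pd^0.52·e^(0.02·RH+f) = 49.71 μm/a
  Cl⁻ term: 0.102·577.0^0.62·exp(0.033·76+0.04·21.3) = 151.3
  sum: 49.71 + 151.3 → r_corr = 201 μm/a
Convert to mass loss: 201 μm/a × 7.85 g/cm³ = 1578 g·m⁻²·a⁻¹

r_corr = 1.58e+03 g·m⁻²·a⁻¹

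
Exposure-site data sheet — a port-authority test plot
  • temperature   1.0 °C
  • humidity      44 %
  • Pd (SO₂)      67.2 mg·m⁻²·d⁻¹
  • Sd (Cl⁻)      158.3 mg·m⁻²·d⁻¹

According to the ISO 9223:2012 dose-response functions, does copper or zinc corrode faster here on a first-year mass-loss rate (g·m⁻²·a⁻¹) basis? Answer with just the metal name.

copper: f(T) = +0.126·(T−10) [T≤10 °C] = -1.1340
  sulphur-dioxide contribution → 0.06829 μm/a
  chloride contribution → 0.206 μm/a
  ⇒ r_corr(copper) = 0.2742 μm/a
  mass loss = 0.2742 μm/a × 8.96 g/cm³ = 2.457 g·m⁻²·a⁻¹
zinc: f(T) = +0.038·(T−10) [T≤10 °C] = -0.3420
  sulphur-dioxide contribution → 0.4417 μm/a
  chloride contribution → 0.4859 μm/a
  total first-year rate 0.9276 μm/a
  mass loss = 0.9276 μm/a × 7.14 g/cm³ = 6.623 g·m⁻²·a⁻¹
Ordering by g·m⁻²·a⁻¹: zinc (6.62) > copper (2.46)

zinc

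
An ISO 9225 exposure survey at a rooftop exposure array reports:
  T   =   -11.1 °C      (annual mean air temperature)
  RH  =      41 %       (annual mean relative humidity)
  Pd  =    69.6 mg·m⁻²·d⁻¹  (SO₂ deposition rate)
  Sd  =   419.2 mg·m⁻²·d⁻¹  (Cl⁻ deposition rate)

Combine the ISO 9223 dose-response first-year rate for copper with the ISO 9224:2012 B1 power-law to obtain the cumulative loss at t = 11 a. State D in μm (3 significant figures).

D(11) = 0.720 μm

copper: temperature factor f = +0.126·(-21.1) = -2.6586
  SO₂ term: 0.0053·69.6^0.26·exp(0.059·41-2.6586) = 0.01257
  Sd branch = 0.01025·Sd^0.27·e^(0.036·RH+0.049·T) = 0.1329 μm/a
  r_corr = 0.01257 + 0.1329 = 0.1455 μm/a
Long-term exponent b (ISO 9224 Table 2, B1) = 0.667
  D(11) = 0.1455 × 11^0.667 = 0.1455 × 4.95 = 0.7202 μm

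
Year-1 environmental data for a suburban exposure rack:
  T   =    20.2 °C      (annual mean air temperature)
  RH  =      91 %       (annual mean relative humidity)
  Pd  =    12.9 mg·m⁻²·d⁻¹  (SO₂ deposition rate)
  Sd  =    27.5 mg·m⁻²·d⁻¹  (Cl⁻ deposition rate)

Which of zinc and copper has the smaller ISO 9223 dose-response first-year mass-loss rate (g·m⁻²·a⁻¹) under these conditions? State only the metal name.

zinc

zinc: f(T) = -0.071·(T−10) [T>10 °C] = -0.7242
  SO₂ term: 0.0129·12.9^0.44·exp(0.046·91-0.7242) = 1.267
  Sd branch = 0.0175·Sd^0.57·e^(0.008·RH+0.085·T) = 1.334 μm/a
  r_corr = 1.267 + 1.334 = 2.601 μm/a
  mass loss = 2.601 μm/a × 7.14 g/cm³ = 18.57 g·m⁻²·a⁻¹
copper: T>10 °C ⇒ hinge -0.080·(20.2−10) = -0.8160
  Pd branch = 0.0053·Pd^0.26·e^(0.059·RH+f) = 0.9781 μm/a
  Sd branch = 0.01025·Sd^0.27·e^(0.036·RH+0.049·T) = 1.786 μm/a
  r_corr = 0.9781 + 1.786 = 2.764 μm/a
  mass loss = 2.764 μm/a × 8.96 g/cm³ = 24.77 g·m⁻²·a⁻¹
Ordering by g·m⁻²·a⁻¹: copper (24.8) > zinc (18.6)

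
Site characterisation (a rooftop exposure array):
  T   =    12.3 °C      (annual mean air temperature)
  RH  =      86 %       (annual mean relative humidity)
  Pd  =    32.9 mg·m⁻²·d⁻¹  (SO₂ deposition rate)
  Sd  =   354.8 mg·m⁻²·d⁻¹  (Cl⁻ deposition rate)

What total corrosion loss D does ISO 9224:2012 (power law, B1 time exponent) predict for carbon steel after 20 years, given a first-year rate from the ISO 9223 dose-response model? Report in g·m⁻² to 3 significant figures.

D(20) = 6.10e+03 g·m⁻²

carbon steel: T>10 °C ⇒ hinge -0.054·(12.3−10) = -0.1242
  sulphur-dioxide contribution → 53.7 μm/a
  chloride contribution → 108.6 μm/a
  total first-year rate 162.3 μm/a
ISO 9224: D(t) = r_corr · t^b with b = 0.523 (carbon steel, B1)
  D(20) = 162.3 × 20^0.523 = 162.3 × 4.791 = 777.5 μm
  Mass loss = 777.5 μm × 7.85 g/cm³ = 6104 g·m⁻²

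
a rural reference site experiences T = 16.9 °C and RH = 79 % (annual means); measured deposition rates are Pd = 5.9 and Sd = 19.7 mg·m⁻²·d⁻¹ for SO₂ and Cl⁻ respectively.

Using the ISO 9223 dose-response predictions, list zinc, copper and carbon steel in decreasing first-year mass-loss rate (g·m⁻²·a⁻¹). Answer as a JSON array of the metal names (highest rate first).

["carbon steel", "copper", "zinc"]

zinc: T>10 °C ⇒ hinge -0.071·(16.9−10) = -0.4899
  Pd branch = 0.0129·Pd^0.44·e^(0.046·RH+f) = 0.6535 μm/a
  Cl⁻ term: 0.0175·19.7^0.57·exp(0.008·79+0.085·16.9) = 0.7572
  r_corr = 0.6535 + 0.7572 = 1.411 μm/a
  mass loss = 1.411 μm/a × 7.14 g/cm³ = 10.07 g·m⁻²·a⁻¹
copper: temperature factor f = -0.080·(6.9) = -0.5520
  Pd branch = 0.0053·Pd^0.26·e^(0.059·RH+f) = 0.5119 μm/a
  Cl⁻ term: 0.01025·19.7^0.27·exp(0.036·79+0.049·16.9) = 0.9016
  r_corr = 0.5119 + 0.9016 = 1.414 μm/a
  mass loss = 1.414 μm/a × 8.96 g/cm³ = 12.67 g·m⁻²·a⁻¹
carbon steel: f(T) = -0.054·(T−10) [T>10 °C] = -0.3726
  SO₂ term: 1.77·5.9^0.52·exp(0.02·79-0.3726) = 14.9
  Sd branch = 0.102·Sd^0.62·e^(0.033·RH+0.04·T) = 17.26 μm/a
  sum: 14.9 + 17.26 → r_corr = 32.16 μm/a
  mass loss = 32.16 μm/a × 7.85 g/cm³ = 252.4 g·m⁻²·a⁻¹
Ordering by g·m⁻²·a⁻¹: carbon steel (252) > copper (12.7) > zinc (10.1)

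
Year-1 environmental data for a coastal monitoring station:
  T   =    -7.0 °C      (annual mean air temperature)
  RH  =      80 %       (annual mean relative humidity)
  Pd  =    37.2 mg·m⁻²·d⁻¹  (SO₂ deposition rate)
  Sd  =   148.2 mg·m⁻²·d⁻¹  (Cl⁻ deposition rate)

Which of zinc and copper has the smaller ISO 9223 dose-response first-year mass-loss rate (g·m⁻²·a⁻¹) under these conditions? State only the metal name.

copper

zinc: T≤10 °C ⇒ hinge +0.038·(-7.0−10) = -0.6460
  SO₂ term: 0.0129·37.2^0.44·exp(0.046·80-0.6460) = 1.316
  Cl⁻ term: 0.0175·148.2^0.57·exp(0.008·80+0.085·-7.0) = 0.3162
  sum: 1.316 + 0.3162 → r_corr = 1.632 μm/a
  mass loss = 1.632 μm/a × 7.14 g/cm³ = 11.65 g·m⁻²·a⁻¹
copper: temperature factor f = +0.126·(-17.0) = -2.1420
  Pd branch = 0.0053·Pd^0.26·e^(0.059·RH+f) = 0.1787 μm/a
  Cl⁻ term: 0.01025·148.2^0.27·exp(0.036·80+0.049·-7.0) = 0.4996
  sum: 0.1787 + 0.4996 → r_corr = 0.6784 μm/a
  mass loss = 0.6784 μm/a × 8.96 g/cm³ = 6.078 g·m⁻²·a⁻¹
Ordering by g·m⁻²·a⁻¹: zinc (11.7) > copper (6.08)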